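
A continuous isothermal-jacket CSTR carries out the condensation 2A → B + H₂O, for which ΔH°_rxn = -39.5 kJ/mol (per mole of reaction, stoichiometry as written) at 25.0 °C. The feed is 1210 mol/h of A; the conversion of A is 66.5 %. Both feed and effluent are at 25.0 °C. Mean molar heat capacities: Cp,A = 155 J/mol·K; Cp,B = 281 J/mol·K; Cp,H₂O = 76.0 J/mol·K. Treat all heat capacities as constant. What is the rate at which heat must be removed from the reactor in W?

Q_out = 4410 W

Extent of reaction ξ = 0.665 × 1210 / 2 = 402.33 mol/h
Reaction term: ξ·ΔH°_rxn = 402.33 × -39.5 = -15892 kJ/h
Q = ΔH = -15892 kJ/h = -4.4144 kW
Heat removed = 4414.4 W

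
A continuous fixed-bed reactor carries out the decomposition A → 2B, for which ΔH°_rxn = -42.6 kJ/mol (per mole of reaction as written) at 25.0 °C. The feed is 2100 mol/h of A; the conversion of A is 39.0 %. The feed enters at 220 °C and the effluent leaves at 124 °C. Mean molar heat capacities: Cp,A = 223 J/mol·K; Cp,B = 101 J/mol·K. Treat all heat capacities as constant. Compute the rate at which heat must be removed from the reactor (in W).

Extent of reaction ξ = 0.390 × 2100 = 819 mol/h
Reaction term: ξ·ΔH°_rxn = 819 × -42.6 = -34889 kJ/h
Sensible, feed 220→25 °C: -91318 kJ/h
Outlet flows (mol/h): A 1281, B 1638
Sensible, products 25→124 °C: 44659 kJ/h
Q = ΔH = -81549 kJ/h = -22.652 kW
Heat removed = 22652 W

Q_out = 22700 W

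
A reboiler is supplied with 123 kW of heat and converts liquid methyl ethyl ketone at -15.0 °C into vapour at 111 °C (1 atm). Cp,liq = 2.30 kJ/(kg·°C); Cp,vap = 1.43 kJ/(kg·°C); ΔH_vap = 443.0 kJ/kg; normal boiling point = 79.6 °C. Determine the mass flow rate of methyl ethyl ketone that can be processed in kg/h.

ṁ = 628 kg/h

Δh = 2.30×(79.6−-15.0) + 443.0 + 1.43×(111−79.6) = 705.48 kJ/kg
Q = 123 kW = 123 kJ/s = 442800 kJ/h
ṁ = Q/Δh = 442800 / 705.48 = 627.66 kg/h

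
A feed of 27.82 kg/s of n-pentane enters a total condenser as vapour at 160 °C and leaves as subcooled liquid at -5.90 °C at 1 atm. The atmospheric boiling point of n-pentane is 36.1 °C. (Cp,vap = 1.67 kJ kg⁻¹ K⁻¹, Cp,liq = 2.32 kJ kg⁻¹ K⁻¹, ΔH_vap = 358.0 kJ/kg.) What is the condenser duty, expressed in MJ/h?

vapour 160→36.1 °C: -206.91 kJ/kg
condensation at 36.1 °C: -358 kJ/kg
liquid 36.1→-5.90 °C: -97.44 kJ/kg
Δh = -206.91 + -358 + -97.44 = -662.35 kJ/kg
Q = ṁ·Δh = 27.82 kg/s × -662.35 kJ/kg = -18427 kJ/s
|Q| = 18427 kW = 66336 MJ/h

Q_c = 66300 MJ/h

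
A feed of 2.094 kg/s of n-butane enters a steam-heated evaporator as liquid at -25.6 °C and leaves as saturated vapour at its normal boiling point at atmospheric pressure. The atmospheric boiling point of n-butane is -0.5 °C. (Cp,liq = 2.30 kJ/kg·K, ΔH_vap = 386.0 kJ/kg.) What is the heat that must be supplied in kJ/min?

liquid -25.6→-0.5 °C: 57.73 kJ/kg
vaporisation at -0.5 °C: 386 kJ/kg
Δh = 57.73 + 386 = 443.73 kJ/kg
Q = ṁ·Δh = 2.094 kg/s × 443.73 kJ/kg = 929.17 kJ/s
|Q| = 929.17 kW = 55750 kJ/min

Q = 55800 kJ/min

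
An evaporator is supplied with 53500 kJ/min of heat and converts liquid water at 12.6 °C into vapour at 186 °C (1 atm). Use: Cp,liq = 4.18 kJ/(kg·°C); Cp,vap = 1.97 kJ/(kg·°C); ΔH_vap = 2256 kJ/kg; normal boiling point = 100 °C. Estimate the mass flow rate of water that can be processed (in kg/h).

Δh = 4.18×(100−12.6) + 2256 + 1.97×(186−100) = 2790.8 kJ/kg
Q = 53500 kJ/min = 891.67 kJ/s = 3.21e+06 kJ/h
ṁ = Q/Δh = 3.21e+06 / 2790.8 = 1150.2 kg/h

ṁ = 1150 kg/h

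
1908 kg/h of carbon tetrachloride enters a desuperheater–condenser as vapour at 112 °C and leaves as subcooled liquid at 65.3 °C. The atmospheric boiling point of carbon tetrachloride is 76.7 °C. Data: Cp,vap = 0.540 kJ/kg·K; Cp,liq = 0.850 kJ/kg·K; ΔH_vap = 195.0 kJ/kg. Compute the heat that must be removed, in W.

vapour 112→76.7 °C: -19.062 kJ/kg
condensation at 76.7 °C: -195 kJ/kg
liquid 76.7→65.3 °C: -9.69 kJ/kg
Δh = -19.062 + -195 + -9.69 = -223.75 kJ/kg
Q = ṁ·Δh = 1908 kg/h × -223.75 kJ/kg = -426920 kJ/h
|Q| = 118.59 kW = 118590 W

Q_c = 119000 W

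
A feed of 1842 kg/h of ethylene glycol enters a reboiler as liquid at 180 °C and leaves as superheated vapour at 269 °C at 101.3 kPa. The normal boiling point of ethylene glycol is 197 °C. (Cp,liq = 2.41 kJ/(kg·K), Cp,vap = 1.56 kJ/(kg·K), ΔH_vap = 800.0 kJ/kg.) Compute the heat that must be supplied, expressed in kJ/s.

Q = 488 kJ/s

liquid 180→197 °C: 40.97 kJ/kg
vaporisation at 197 °C: 800 kJ/kg
vapour 197→269 °C: 112.32 kJ/kg
Δh = 40.97 + 800 + 112.32 = 953.29 kJ/kg
Q = ṁ·Δh = 1842 kg/h × 953.29 kJ/kg = 1.756e+06 kJ/h
|Q| = 487.77 kW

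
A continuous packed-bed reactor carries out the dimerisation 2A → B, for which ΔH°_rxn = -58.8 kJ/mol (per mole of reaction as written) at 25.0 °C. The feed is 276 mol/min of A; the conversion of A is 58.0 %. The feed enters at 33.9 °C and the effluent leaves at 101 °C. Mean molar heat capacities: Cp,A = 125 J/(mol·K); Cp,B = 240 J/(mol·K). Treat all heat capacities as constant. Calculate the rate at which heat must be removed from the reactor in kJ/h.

Q_out = 147000 kJ/h

Extent of reaction ξ = 0.580 × 276 / 2 = 80.04 mol/min
Reaction term: ξ·ΔH°_rxn = 80.04 × -58.8 = -4706.4 kJ/min
Sensible, feed 33.9→25 °C: -307.05 kJ/min
Outlet flows (mol/min): A 115.92, B 80.04
Sensible, products 25→101 °C: 2561.2 kJ/min
Q = ΔH = -2452.2 kJ/min = -40.871 kW
Heat removed = 147130 kJ/h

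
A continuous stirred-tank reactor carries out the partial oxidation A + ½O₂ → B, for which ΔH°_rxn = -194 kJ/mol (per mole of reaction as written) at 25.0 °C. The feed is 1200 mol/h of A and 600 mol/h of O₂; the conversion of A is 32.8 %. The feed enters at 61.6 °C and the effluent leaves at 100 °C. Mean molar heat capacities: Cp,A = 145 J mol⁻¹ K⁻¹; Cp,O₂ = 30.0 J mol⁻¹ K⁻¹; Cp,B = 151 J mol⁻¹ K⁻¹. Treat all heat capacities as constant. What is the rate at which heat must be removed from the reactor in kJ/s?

Extent of reaction ξ = 0.328 × 1200 = 393.6 mol/h
Reaction term: ξ·ΔH°_rxn = 393.6 × -194 = -76358 kJ/h
Sensible, feed 61.6→25 °C: -7027.2 kJ/h
Outlet flows (mol/h): A 806.4, O₂ 403.2, B 393.6
Sensible, products 25→100 °C: 14134 kJ/h
Q = ΔH = -69251 kJ/h = -19.236 kW
Heat removed = 19.236 kJ/s

Q_out = 19.2 kJ/s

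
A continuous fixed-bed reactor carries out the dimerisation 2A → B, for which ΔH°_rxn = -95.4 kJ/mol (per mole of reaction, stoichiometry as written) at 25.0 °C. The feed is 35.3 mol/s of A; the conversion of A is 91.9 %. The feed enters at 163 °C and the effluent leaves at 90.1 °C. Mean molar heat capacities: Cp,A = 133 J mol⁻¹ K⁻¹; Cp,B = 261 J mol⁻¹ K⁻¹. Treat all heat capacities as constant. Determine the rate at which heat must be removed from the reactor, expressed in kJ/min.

Extent of reaction ξ = 0.919 × 35.3 / 2 = 16.22 mol/s
Reaction term: ξ·ΔH°_rxn = 16.22 × -95.4 = -1547.4 kJ/s
Sensible, feed 163→25 °C: -647.9 kJ/s
Outlet flows (mol/s): A 2.8593, B 16.22
Sensible, products 25→90.1 °C: 300.36 kJ/s
Q = ΔH = -1895 kJ/s = -1895 kW
Heat removed = 113700 kJ/min

Q_out = 114000 kJ/min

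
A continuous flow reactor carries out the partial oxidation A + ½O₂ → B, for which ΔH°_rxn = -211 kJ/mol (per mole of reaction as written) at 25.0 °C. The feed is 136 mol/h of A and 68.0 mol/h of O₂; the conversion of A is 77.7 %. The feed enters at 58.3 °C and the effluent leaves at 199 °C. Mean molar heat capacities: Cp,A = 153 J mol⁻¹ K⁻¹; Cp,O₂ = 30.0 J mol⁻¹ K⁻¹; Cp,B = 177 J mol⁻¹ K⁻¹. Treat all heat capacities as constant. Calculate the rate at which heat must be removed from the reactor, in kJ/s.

Extent of reaction ξ = 0.777 × 136 = 105.67 mol/h
Reaction term: ξ·ΔH°_rxn = 105.67 × -211 = -22297 kJ/h
Sensible, feed 58.3→25 °C: -760.84 kJ/h
Outlet flows (mol/h): A 30.328, O₂ 15.164, B 105.67
Sensible, products 25→199 °C: 4141 kJ/h
Q = ΔH = -18917 kJ/h = -5.2546 kW
Heat removed = 5.2546 kJ/s

Q_out = 5.25 kJ/s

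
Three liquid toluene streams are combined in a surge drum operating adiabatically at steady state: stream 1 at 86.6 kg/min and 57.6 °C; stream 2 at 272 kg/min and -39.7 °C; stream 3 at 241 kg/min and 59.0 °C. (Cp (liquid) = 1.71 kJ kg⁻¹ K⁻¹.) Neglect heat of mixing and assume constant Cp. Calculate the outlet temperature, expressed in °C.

T_out = 14.0 °C

No heat crosses the boundary, so H_out = H_in.
T_out = Σ ṁᵢCp,ᵢTᵢ / Σ ṁᵢCp,ᵢ
      = 14379 / 1025.3 = 14.024 °C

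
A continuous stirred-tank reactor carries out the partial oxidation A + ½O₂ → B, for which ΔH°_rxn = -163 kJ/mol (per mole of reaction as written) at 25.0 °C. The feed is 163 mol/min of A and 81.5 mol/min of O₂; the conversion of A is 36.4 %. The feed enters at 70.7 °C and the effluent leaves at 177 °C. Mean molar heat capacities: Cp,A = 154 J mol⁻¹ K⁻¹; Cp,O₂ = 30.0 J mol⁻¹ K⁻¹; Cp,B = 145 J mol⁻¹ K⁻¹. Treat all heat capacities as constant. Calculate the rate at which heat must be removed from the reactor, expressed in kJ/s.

Q_out = 116 kJ/s

Extent of reaction ξ = 0.364 × 163 = 59.332 mol/min
Reaction term: ξ·ΔH°_rxn = 59.332 × -163 = -9671.1 kJ/min
Sensible, feed 70.7→25 °C: -1258.9 kJ/min
Outlet flows (mol/min): A 103.67, O₂ 51.834, B 59.332
Sensible, products 25→177 °C: 3970.7 kJ/min
Q = ΔH = -6959.3 kJ/min = -115.99 kW
Heat removed = 115.99 kJ/s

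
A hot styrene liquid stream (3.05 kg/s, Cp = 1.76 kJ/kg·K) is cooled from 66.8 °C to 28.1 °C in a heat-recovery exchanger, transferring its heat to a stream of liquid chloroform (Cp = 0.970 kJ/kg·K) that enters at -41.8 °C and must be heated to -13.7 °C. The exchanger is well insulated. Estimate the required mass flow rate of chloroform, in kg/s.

Heat released by hot stream: Q = 3.05 × 1.76 × (66.8 − 28.1) = 207.74 kJ/s
Energy balance on cold side (adiabatic exchanger): Q = ṁ_c·Cp_c·(T_c,out − T_c,in)
ṁ_c = 207.74 / [0.970 × (-13.7 − -41.8)] = 7.6216 kg/s

ṁ_c = 7.62 kg/s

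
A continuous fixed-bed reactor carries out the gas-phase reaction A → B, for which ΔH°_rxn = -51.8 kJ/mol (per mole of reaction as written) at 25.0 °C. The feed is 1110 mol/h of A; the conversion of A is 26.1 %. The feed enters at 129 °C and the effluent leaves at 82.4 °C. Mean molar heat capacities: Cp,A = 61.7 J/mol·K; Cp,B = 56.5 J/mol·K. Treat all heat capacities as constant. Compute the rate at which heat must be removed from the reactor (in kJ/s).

Q_out = 5.08 kJ/s

Extent of reaction ξ = 0.261 × 1110 = 289.71 mol/h
Reaction term: ξ·ΔH°_rxn = 289.71 × -51.8 = -15007 kJ/h
Sensible, feed 129→25 °C: -7122.6 kJ/h
Outlet flows (mol/h): A 820.29, B 289.71
Sensible, products 25→82.4 °C: 3844.7 kJ/h
Q = ΔH = -18285 kJ/h = -5.0792 kW
Heat removed = 5.0792 kJ/s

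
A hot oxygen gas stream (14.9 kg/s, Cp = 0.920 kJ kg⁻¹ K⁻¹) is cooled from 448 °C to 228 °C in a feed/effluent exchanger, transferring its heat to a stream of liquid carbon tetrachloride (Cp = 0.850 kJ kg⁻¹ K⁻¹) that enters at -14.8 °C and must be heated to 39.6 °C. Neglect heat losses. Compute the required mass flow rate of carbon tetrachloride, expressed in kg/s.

ṁ_c = 65.2 kg/s

Heat released by hot stream: Q = 14.9 × 0.920 × (448 − 228) = 3015.8 kJ/s
Energy balance on cold side (adiabatic exchanger): Q = ṁ_c·Cp_c·(T_c,out − T_c,in)
ṁ_c = 3015.8 / [0.850 × (39.6 − -14.8)] = 65.22 kg/s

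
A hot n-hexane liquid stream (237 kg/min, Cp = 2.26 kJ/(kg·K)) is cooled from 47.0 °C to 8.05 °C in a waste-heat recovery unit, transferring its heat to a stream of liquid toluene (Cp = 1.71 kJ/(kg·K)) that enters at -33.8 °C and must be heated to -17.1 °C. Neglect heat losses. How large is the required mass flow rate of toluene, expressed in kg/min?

ṁ_c = 731 kg/min

Heat released by hot stream: Q = 237 × 2.26 × (47.0 − 8.05) = 20862 kJ/min
Energy balance on cold side (adiabatic exchanger): Q = ṁ_c·Cp_c·(T_c,out − T_c,in)
ṁ_c = 20862 / [1.71 × (-17.1 − -33.8)] = 730.55 kg/min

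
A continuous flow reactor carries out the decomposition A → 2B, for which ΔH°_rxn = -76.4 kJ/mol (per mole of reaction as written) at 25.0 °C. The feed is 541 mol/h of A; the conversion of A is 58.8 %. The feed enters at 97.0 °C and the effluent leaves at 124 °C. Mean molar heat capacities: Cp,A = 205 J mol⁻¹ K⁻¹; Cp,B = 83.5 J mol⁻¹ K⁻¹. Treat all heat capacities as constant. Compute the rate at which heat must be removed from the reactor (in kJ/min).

Q_out = 375 kJ/min

Extent of reaction ξ = 0.588 × 541 = 318.11 mol/h
Reaction term: ξ·ΔH°_rxn = 318.11 × -76.4 = -24303 kJ/h
Sensible, feed 97.0→25 °C: -7985.2 kJ/h
Outlet flows (mol/h): A 222.89, B 636.22
Sensible, products 25→124 °C: 9782.9 kJ/h
Q = ΔH = -22506 kJ/h = -6.2516 kW
Heat removed = 375.1 kJ/min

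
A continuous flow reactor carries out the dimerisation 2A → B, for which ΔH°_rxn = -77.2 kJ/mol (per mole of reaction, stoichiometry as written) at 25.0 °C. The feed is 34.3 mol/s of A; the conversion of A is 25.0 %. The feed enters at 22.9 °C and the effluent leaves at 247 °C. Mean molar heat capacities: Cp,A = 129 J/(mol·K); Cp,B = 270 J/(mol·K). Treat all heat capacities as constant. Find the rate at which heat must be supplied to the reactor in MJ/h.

Extent of reaction ξ = 0.250 × 34.3 / 2 = 4.2875 mol/s
Reaction term: ξ·ΔH°_rxn = 4.2875 × -77.2 = -331 kJ/s
Sensible, feed 22.9→25 °C: 9.2919 kJ/s
Outlet flows (mol/s): A 25.725, B 4.2875
Sensible, products 25→247 °C: 993.71 kJ/s
Q = ΔH = 672 kJ/s = 672 kW
Heat supplied = 2419.2 MJ/h

Q_in = 2420 MJ/h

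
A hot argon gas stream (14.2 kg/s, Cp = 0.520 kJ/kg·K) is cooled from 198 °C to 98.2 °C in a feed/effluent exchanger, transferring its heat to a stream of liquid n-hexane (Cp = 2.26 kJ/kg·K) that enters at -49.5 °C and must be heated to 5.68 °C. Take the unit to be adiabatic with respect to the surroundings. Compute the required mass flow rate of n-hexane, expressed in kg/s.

Heat released by hot stream: Q = 14.2 × 0.520 × (198 − 98.2) = 736.92 kJ/s
Energy balance on cold side (adiabatic exchanger): Q = ṁ_c·Cp_c·(T_c,out − T_c,in)
ṁ_c = 736.92 / [2.26 × (5.68 − -49.5)] = 5.9092 kg/s

ṁ_c = 5.91 kg/s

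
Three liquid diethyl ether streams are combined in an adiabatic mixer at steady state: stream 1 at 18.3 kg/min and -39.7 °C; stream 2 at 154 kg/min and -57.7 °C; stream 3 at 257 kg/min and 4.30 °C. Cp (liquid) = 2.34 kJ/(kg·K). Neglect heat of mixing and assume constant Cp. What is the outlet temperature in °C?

T_out = -19.8 °C

No heat crosses the boundary, so H_out = H_in.
Σ ṁᵢCp,ᵢTᵢ = 18.3×2.34×-39.7 + 154×2.34×-57.7 + 257×2.34×4.30 = -19907
Σ ṁᵢCp,ᵢ = 18.3×2.34 + 154×2.34 + 257×2.34 = 1004.6
T_out = -19907 / 1004.6 = -19.816 °C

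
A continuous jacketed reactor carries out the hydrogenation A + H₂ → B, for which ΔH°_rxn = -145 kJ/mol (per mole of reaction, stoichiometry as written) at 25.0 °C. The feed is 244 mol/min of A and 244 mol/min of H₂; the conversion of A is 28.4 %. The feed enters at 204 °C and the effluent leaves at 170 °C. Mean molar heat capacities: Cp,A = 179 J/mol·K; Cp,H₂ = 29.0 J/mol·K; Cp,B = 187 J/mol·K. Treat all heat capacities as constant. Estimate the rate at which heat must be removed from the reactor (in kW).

Q_out = 200 kW

Extent of reaction ξ = 0.284 × 244 = 69.296 mol/min
Reaction term: ξ·ΔH°_rxn = 69.296 × -145 = -10048 kJ/min
Sensible, feed 204→25 °C: -9084.6 kJ/min
Outlet flows (mol/min): A 174.7, H₂ 174.7, B 69.296
Sensible, products 25→170 °C: 7148 kJ/min
Q = ΔH = -11984 kJ/min = -199.74 kW
Heat removed = 199.74 kW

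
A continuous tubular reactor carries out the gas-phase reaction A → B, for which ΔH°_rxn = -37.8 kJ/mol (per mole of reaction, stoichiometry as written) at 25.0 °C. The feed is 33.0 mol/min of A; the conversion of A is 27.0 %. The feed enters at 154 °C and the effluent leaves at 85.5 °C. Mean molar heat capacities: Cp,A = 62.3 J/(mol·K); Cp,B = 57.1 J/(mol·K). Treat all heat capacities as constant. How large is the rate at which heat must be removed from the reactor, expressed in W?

Q_out = 8010 W

Extent of reaction ξ = 0.270 × 33.0 = 8.91 mol/min
Reaction term: ξ·ΔH°_rxn = 8.91 × -37.8 = -336.8 kJ/min
Sensible, feed 154→25 °C: -265.21 kJ/min
Outlet flows (mol/min): A 24.09, B 8.91
Sensible, products 25→85.5 °C: 121.58 kJ/min
Q = ΔH = -480.43 kJ/min = -8.0072 kW
Heat removed = 8007.2 W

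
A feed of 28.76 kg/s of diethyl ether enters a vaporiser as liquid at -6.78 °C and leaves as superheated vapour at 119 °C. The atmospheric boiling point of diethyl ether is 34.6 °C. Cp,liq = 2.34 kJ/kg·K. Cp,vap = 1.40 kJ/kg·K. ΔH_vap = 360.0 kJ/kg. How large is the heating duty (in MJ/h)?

liquid -6.78→34.6 °C: 96.829 kJ/kg
vaporisation at 34.6 °C: 360 kJ/kg
vapour 34.6→119 °C: 118.16 kJ/kg
Δh = 96.829 + 360 + 118.16 = 574.99 kJ/kg
Q = ṁ·Δh = 28.76 kg/s × 574.99 kJ/kg = 16537 kJ/s
|Q| = 16537 kW = 59532 MJ/h

Q = 59500 MJ/h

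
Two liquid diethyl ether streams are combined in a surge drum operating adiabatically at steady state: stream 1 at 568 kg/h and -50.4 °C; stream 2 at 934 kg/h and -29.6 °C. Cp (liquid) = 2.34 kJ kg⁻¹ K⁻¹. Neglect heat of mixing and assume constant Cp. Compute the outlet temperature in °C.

Energy balance with Q = 0: Σ ṁᵢCp,ᵢ(T_out − Tᵢ) = 0
Σ ṁᵢCp,ᵢTᵢ = 568×2.34×-50.4 + 934×2.34×-29.6 = -131680
Σ ṁᵢCp,ᵢ = 568×2.34 + 934×2.34 = 3514.7
T_out = -131680 / 3514.7 = -37.466 °C

T_out = -37.5 °C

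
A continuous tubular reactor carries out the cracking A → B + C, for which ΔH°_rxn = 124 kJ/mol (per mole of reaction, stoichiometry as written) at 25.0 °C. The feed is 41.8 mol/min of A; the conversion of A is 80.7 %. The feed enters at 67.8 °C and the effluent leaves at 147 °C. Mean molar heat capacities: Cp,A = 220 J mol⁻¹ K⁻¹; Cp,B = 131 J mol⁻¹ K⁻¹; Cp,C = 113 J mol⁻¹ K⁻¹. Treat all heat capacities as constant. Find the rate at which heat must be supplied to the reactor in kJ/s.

Q_in = 83.5 kJ/s

Extent of reaction ξ = 0.807 × 41.8 = 33.733 mol/min
Reaction term: ξ·ΔH°_rxn = 33.733 × 124 = 4182.8 kJ/min
Sensible, feed 67.8→25 °C: -393.59 kJ/min
Outlet flows (mol/min): A 8.0674, B 33.733, C 33.733
Sensible, products 25→147 °C: 1220.7 kJ/min
Q = ΔH = 5009.9 kJ/min = 83.499 kW
Heat supplied = 83.499 kJ/s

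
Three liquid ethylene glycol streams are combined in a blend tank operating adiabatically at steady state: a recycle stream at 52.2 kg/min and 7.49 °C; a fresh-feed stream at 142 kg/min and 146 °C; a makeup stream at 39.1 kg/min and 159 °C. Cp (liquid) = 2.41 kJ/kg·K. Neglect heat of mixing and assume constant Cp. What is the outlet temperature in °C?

T_out = 117 °C

Adiabatic, steady state ⇒ Σ ṁᵢCp,ᵢ(T_out − Tᵢ) = 0
Σ ṁᵢCp,ᵢTᵢ = 52.2×2.41×7.49 + 142×2.41×146 + 39.1×2.41×159 = 65889
Σ ṁᵢCp,ᵢ = 52.2×2.41 + 142×2.41 + 39.1×2.41 = 562.25
T_out = 65889 / 562.25 = 117.19 °C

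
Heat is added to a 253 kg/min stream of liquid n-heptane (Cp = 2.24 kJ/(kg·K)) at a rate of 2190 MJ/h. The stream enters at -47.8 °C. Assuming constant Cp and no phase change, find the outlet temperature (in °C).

Q = 2190 MJ/h = 36500 kJ/min
ΔT = Q/(ṁ·Cp) = 36500/(253×2.24) = 64.406 K
T_out = -47.8 + 64.406 = 16.606 °C

T_out = 16.6 °C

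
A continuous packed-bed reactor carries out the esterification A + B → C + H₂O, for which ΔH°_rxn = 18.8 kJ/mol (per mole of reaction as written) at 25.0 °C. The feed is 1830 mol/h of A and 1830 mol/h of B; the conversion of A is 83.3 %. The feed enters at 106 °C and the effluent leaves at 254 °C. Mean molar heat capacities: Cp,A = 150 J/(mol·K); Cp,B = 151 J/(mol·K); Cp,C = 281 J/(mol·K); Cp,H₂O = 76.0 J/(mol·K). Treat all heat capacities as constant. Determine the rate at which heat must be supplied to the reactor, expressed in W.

Extent of reaction ξ = 0.833 × 1830 = 1524.4 mol/h
Reaction term: ξ·ΔH°_rxn = 1524.4 × 18.8 = 28659 kJ/h
Sensible, feed 106→25 °C: -44617 kJ/h
Outlet flows (mol/h): A 305.61, B 305.61, C 1524.4, H₂O 1524.4
Sensible, products 25→254 °C: 145690 kJ/h
Q = ΔH = 129730 kJ/h = 36.036 kW
Heat supplied = 36036 W

Q_in = 36000 W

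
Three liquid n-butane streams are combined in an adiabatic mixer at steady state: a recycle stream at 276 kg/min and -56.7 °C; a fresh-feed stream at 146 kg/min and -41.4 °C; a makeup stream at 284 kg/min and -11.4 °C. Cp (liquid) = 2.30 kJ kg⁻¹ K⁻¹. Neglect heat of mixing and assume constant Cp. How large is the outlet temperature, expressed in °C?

T_out = -35.3 °C

Energy balance with Q = 0: Σ ṁᵢCp,ᵢ(T_out − Tᵢ) = 0
Σ ṁᵢCp,ᵢTᵢ = 276×2.30×-56.7 + 146×2.30×-41.4 + 284×2.30×-11.4 = -57342
Σ ṁᵢCp,ᵢ = 276×2.30 + 146×2.30 + 284×2.30 = 1623.8
T_out = -57342 / 1623.8 = -35.313 °C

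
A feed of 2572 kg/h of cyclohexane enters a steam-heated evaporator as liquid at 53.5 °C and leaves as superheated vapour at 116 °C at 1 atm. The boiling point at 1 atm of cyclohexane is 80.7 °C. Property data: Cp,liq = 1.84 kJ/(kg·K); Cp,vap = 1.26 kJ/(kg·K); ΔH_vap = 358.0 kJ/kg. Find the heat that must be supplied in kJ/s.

liquid 53.5→80.7 °C: 50.048 kJ/kg
vaporisation at 80.7 °C: 358 kJ/kg
vapour 80.7→116 °C: 44.478 kJ/kg
Δh = 50.048 + 358 + 44.478 = 452.53 kJ/kg
Q = ṁ·Δh = 2572 kg/h × 452.53 kJ/kg = 1.1639e+06 kJ/h
|Q| = 323.3 kW

Q = 323 kJ/s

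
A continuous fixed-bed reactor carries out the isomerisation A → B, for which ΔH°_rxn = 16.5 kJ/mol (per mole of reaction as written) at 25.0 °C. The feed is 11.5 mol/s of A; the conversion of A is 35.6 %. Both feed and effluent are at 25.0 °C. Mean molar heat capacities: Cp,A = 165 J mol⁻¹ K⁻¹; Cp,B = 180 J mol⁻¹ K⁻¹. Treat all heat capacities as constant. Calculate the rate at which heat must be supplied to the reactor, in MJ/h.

Extent of reaction ξ = 0.356 × 11.5 = 4.094 mol/s
Reaction term: ξ·ΔH°_rxn = 4.094 × 16.5 = 67.551 kJ/s
Q = ΔH = 67.551 kJ/s = 67.551 kW
Heat supplied = 243.18 MJ/h

Q_in = 243 MJ/h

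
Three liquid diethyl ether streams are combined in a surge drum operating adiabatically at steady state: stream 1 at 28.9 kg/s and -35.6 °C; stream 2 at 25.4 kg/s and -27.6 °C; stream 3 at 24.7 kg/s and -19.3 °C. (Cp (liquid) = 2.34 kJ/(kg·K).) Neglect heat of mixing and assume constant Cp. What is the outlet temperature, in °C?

T_out = -27.9 °C

No heat crosses the boundary, so H_out = H_in.
T_out = Σ ṁᵢCp,ᵢTᵢ / Σ ṁᵢCp,ᵢ
      = -5163.4 / 184.86 = -27.932 °C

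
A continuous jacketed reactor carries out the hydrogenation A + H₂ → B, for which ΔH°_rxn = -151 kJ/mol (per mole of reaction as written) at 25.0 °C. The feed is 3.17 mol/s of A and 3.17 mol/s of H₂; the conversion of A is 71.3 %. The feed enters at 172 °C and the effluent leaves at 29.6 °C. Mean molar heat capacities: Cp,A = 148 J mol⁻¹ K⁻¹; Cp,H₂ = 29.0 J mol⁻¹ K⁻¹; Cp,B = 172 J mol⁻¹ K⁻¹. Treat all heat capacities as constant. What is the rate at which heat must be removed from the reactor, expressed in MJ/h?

Q_out = 1520 MJ/h

Extent of reaction ξ = 0.713 × 3.17 = 2.2602 mol/s
Reaction term: ξ·ΔH°_rxn = 2.2602 × -151 = -341.29 kJ/s
Sensible, feed 172→25 °C: -82.48 kJ/s
Outlet flows (mol/s): A 0.90979, H₂ 0.90979, B 2.2602
Sensible, products 25→29.6 °C: 2.529 kJ/s
Q = ΔH = -421.24 kJ/s = -421.24 kW
Heat removed = 1516.5 MJ/h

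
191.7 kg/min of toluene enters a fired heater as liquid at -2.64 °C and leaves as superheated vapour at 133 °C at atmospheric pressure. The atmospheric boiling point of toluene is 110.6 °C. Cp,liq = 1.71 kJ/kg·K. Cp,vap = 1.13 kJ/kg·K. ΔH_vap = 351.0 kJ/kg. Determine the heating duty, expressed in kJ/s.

Q = 1820 kJ/s

liquid -2.64→110.6 °C: 193.64 kJ/kg
vaporisation at 110.6 °C: 351 kJ/kg
vapour 110.6→133 °C: 25.312 kJ/kg
Δh = 193.64 + 351 + 25.312 = 569.95 kJ/kg
Q = ṁ·Δh = 191.7 kg/min × 569.95 kJ/kg = 109260 kJ/min
|Q| = 1821 kW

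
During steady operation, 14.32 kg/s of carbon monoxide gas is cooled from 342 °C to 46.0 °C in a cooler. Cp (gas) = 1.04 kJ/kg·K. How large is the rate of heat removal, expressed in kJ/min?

Q = ṁ·Cp·ΔT = 14.32 × 1.04 × (46.0 − 342) = -4408.3 kJ/s
Cooling duty = 264500 kJ/min

Q_c = 264000 kJ/min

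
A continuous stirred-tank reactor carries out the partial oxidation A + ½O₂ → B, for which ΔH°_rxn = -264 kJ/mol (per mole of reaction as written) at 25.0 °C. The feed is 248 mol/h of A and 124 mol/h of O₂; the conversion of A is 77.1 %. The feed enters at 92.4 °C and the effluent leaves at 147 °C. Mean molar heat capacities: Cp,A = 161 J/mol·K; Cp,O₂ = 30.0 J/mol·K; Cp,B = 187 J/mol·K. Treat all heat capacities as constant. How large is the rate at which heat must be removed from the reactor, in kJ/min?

Extent of reaction ξ = 0.771 × 248 = 191.21 mol/h
Reaction term: ξ·ΔH°_rxn = 191.21 × -264 = -50479 kJ/h
Sensible, feed 92.4→25 °C: -2941.9 kJ/h
Outlet flows (mol/h): A 56.792, O₂ 28.396, B 191.21
Sensible, products 25→147 °C: 5581.7 kJ/h
Q = ΔH = -47839 kJ/h = -13.289 kW
Heat removed = 797.32 kJ/min

Q_out = 797 kJ/min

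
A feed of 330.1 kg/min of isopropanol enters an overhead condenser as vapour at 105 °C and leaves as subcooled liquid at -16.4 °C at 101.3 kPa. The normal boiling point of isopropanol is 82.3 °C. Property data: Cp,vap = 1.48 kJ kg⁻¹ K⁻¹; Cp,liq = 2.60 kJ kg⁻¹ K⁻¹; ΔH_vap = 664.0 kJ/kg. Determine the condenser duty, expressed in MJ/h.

vapour 105→82.3 °C: -33.596 kJ/kg
condensation at 82.3 °C: -664 kJ/kg
liquid 82.3→-16.4 °C: -256.62 kJ/kg
Δh = -33.596 + -664 + -256.62 = -954.22 kJ/kg
Q = ṁ·Δh = 330.1 kg/min × -954.22 kJ/kg = -314990 kJ/min
|Q| = 5249.8 kW = 18899 MJ/h

Q_c = 18900 MJ/h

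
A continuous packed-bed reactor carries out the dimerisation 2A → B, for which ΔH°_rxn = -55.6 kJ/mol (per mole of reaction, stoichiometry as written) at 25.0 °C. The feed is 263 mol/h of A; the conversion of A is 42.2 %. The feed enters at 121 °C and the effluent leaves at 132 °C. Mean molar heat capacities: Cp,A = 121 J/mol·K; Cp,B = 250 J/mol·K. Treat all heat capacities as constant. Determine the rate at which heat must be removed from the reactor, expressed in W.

Extent of reaction ξ = 0.422 × 263 / 2 = 55.493 mol/h
Reaction term: ξ·ΔH°_rxn = 55.493 × -55.6 = -3085.4 kJ/h
Sensible, feed 121→25 °C: -3055 kJ/h
Outlet flows (mol/h): A 152.01, B 55.493
Sensible, products 25→132 °C: 3452.6 kJ/h
Q = ΔH = -2687.9 kJ/h = -0.74663 kW
Heat removed = 746.63 W

Q_out = 747 W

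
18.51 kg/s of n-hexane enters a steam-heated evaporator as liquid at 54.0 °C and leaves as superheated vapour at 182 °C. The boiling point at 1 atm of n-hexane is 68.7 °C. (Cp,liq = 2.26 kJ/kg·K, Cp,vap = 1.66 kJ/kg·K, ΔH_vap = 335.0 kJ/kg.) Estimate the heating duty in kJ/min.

liquid 54.0→68.7 °C: 33.222 kJ/kg
vaporisation at 68.7 °C: 335 kJ/kg
vapour 68.7→182 °C: 188.08 kJ/kg
Δh = 33.222 + 335 + 188.08 = 556.3 kJ/kg
Q = ṁ·Δh = 18.51 kg/s × 556.3 kJ/kg = 10297 kJ/s
|Q| = 10297 kW = 617830 kJ/min

Q = 618000 kJ/min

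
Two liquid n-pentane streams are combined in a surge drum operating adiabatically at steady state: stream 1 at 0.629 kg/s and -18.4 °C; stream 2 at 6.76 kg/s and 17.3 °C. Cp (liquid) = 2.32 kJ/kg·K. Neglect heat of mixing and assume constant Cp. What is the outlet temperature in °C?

T_out = 14.3 °C

No heat crosses the boundary, so H_out = H_in.
Σ ṁᵢCp,ᵢTᵢ = 0.629×2.32×-18.4 + 6.76×2.32×17.3 = 244.47
Σ ṁᵢCp,ᵢ = 0.629×2.32 + 6.76×2.32 = 17.142
T_out = 244.47 / 17.142 = 14.261 °C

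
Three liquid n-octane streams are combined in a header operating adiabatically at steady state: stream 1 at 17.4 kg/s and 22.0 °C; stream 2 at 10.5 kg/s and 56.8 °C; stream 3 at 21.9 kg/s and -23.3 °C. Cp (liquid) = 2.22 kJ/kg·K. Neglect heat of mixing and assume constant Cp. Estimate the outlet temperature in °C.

No heat crosses the boundary, so H_out = H_in.
Σ ṁᵢCp,ᵢTᵢ = 17.4×2.22×22.0 + 10.5×2.22×56.8 + 21.9×2.22×-23.3 = 1041
Σ ṁᵢCp,ᵢ = 17.4×2.22 + 10.5×2.22 + 21.9×2.22 = 110.56
T_out = 1041 / 110.56 = 9.4163 °C

T_out = 9.42 °C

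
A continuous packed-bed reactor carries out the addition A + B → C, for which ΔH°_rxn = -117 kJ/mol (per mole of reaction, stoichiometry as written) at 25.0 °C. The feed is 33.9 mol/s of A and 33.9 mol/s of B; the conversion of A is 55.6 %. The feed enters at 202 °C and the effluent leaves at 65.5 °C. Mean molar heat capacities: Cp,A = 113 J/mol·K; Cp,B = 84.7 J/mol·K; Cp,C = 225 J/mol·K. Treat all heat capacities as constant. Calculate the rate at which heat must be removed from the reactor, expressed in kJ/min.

Q_out = 186000 kJ/min

Extent of reaction ξ = 0.556 × 33.9 = 18.848 mol/s
Reaction term: ξ·ΔH°_rxn = 18.848 × -117 = -2205.3 kJ/s
Sensible, feed 202→25 °C: -1186.3 kJ/s
Outlet flows (mol/s): A 15.052, B 15.052, C 18.848
Sensible, products 25→65.5 °C: 292.27 kJ/s
Q = ΔH = -3099.3 kJ/s = -3099.3 kW
Heat removed = 185960 kJ/min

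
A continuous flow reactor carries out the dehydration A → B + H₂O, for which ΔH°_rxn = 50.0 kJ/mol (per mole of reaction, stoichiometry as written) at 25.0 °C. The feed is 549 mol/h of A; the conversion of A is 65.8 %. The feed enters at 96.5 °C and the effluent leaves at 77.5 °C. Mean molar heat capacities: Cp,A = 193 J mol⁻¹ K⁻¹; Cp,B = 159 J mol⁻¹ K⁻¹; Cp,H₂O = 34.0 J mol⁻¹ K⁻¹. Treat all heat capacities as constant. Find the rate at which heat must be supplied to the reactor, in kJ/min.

Extent of reaction ξ = 0.658 × 549 = 361.24 mol/h
Reaction term: ξ·ΔH°_rxn = 361.24 × 50.0 = 18062 kJ/h
Sensible, feed 96.5→25 °C: -7575.9 kJ/h
Outlet flows (mol/h): A 187.76, B 361.24, H₂O 361.24
Sensible, products 25→77.5 °C: 5562.7 kJ/h
Q = ΔH = 16049 kJ/h = 4.458 kW
Heat supplied = 267.48 kJ/min

Q_in = 267 kJ/min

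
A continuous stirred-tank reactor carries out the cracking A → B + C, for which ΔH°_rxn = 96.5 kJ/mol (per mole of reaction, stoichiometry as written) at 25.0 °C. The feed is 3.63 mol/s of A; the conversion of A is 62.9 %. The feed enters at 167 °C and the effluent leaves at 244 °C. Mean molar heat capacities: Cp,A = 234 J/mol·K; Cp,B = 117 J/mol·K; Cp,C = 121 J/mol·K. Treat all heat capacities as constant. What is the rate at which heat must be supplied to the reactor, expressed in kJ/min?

Q_in = 17300 kJ/min

Extent of reaction ξ = 0.629 × 3.63 = 2.2833 mol/s
Reaction term: ξ·ΔH°_rxn = 2.2833 × 96.5 = 220.34 kJ/s
Sensible, feed 167→25 °C: -120.62 kJ/s
Outlet flows (mol/s): A 1.3467, B 2.2833, C 2.2833
Sensible, products 25→244 °C: 188.02 kJ/s
Q = ΔH = 287.74 kJ/s = 287.74 kW
Heat supplied = 17264 kJ/min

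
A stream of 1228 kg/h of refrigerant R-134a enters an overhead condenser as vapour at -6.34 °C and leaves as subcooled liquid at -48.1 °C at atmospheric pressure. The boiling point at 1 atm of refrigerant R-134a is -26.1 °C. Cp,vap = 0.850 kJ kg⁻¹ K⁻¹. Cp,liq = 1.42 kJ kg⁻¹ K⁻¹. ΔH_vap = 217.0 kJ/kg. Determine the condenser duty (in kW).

vapour -6.34→-26.1 °C: -16.796 kJ/kg
condensation at -26.1 °C: -217 kJ/kg
liquid -26.1→-48.1 °C: -31.24 kJ/kg
Δh = -16.796 + -217 + -31.24 = -265.04 kJ/kg
Q = ṁ·Δh = 1228 kg/h × -265.04 kJ/kg = -325460 kJ/h
|Q| = 90.407 kW

Q_c = 90.4 kW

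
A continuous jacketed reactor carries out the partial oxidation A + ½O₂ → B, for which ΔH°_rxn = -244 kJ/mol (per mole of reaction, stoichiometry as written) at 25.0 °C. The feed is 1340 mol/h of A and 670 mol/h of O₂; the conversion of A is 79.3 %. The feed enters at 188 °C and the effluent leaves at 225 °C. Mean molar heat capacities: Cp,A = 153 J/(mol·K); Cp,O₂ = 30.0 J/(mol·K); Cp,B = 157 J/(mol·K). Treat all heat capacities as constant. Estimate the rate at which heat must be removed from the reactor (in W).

Extent of reaction ξ = 0.793 × 1340 = 1062.6 mol/h
Reaction term: ξ·ΔH°_rxn = 1062.6 × -244 = -259280 kJ/h
Sensible, feed 188→25 °C: -36695 kJ/h
Outlet flows (mol/h): A 277.38, O₂ 138.69, B 1062.6
Sensible, products 25→225 °C: 42686 kJ/h
Q = ΔH = -253290 kJ/h = -70.358 kW
Heat removed = 70358 W

Q_out = 70400 W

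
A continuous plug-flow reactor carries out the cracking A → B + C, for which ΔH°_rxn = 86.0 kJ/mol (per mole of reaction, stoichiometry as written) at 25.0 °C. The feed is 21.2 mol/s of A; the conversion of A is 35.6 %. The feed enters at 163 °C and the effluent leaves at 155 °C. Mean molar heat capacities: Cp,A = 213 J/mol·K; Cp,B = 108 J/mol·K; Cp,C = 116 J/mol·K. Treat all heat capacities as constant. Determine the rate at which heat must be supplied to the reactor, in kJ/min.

Extent of reaction ξ = 0.356 × 21.2 = 7.5472 mol/s
Reaction term: ξ·ΔH°_rxn = 7.5472 × 86.0 = 649.06 kJ/s
Sensible, feed 163→25 °C: -623.15 kJ/s
Outlet flows (mol/s): A 13.653, B 7.5472, C 7.5472
Sensible, products 25→155 °C: 597.82 kJ/s
Q = ΔH = 623.73 kJ/s = 623.73 kW
Heat supplied = 37424 kJ/min

Q_in = 37400 kJ/min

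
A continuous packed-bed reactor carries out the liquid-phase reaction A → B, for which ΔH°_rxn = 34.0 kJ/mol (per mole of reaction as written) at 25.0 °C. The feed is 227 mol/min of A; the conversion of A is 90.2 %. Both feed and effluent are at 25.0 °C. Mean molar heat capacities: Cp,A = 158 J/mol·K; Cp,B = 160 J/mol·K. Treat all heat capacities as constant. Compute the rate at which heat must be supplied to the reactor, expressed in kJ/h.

Q_in = 418000 kJ/h

Extent of reaction ξ = 0.902 × 227 = 204.75 mol/min
Reaction term: ξ·ΔH°_rxn = 204.75 × 34.0 = 6961.6 kJ/min
Q = ΔH = 6961.6 kJ/min = 116.03 kW
Heat supplied = 417700 kJ/h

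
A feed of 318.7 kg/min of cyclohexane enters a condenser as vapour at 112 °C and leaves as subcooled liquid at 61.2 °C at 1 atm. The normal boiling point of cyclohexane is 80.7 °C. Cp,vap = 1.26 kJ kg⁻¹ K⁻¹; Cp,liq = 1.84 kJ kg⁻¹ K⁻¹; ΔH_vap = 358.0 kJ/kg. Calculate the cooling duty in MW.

Q_c = 2.30 MW

vapour 112→80.7 °C: -39.438 kJ/kg
condensation at 80.7 °C: -358 kJ/kg
liquid 80.7→61.2 °C: -35.88 kJ/kg
Δh = -39.438 + -358 + -35.88 = -433.32 kJ/kg
Q = ṁ·Δh = 318.7 kg/min × -433.32 kJ/kg = -138100 kJ/min
|Q| = 2301.6 kW = 2.3016 MW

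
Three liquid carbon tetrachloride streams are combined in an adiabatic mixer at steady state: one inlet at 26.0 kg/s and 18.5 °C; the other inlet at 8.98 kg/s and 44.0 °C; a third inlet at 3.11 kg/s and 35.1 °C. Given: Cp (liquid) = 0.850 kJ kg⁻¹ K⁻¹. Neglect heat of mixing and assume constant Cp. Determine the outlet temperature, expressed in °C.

Energy balance with Q = 0: Σ ṁᵢCp,ᵢ(T_out − Tᵢ) = 0
T_out = Σ ṁᵢCp,ᵢTᵢ / Σ ṁᵢCp,ᵢ
      = 837.49 / 32.377 = 25.867 °C

T_out = 25.9 °C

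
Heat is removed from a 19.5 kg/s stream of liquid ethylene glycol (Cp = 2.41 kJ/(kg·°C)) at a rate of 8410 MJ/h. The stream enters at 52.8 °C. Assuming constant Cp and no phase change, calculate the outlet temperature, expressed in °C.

T_out = 3.09 °C

Q = 8410 MJ/h = 2336.1 kJ/s
ΔT = Q/(ṁ·Cp) = 2336.1/(19.5×2.41) = 49.71 K
T_out = 52.8 − 49.71 = 3.0902 °C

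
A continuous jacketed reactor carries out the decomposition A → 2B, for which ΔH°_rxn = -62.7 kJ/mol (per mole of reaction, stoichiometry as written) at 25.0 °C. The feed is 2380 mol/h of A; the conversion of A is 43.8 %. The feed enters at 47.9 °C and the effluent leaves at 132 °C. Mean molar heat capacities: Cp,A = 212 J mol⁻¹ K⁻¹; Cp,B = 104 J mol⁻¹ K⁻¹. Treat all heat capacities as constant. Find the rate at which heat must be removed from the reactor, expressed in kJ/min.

Extent of reaction ξ = 0.438 × 2380 = 1042.4 mol/h
Reaction term: ξ·ΔH°_rxn = 1042.4 × -62.7 = -65361 kJ/h
Sensible, feed 47.9→25 °C: -11554 kJ/h
Outlet flows (mol/h): A 1337.6, B 2084.9
Sensible, products 25→132 °C: 53542 kJ/h
Q = ΔH = -23374 kJ/h = -6.4927 kW
Heat removed = 389.56 kJ/min

Q_out = 390 kJ/min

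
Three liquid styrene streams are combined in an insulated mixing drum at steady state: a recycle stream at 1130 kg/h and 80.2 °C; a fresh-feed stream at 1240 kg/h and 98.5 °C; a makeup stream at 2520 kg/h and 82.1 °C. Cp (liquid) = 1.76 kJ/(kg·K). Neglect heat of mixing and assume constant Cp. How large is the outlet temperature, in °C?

No heat crosses the boundary, so H_out = H_in.
Σ ṁᵢCp,ᵢTᵢ = 1130×1.76×80.2 + 1240×1.76×98.5 + 2520×1.76×82.1 = 738600
Σ ṁᵢCp,ᵢ = 1130×1.76 + 1240×1.76 + 2520×1.76 = 8606.4
T_out = 738600 / 8606.4 = 85.82 °C

T_out = 85.8 °C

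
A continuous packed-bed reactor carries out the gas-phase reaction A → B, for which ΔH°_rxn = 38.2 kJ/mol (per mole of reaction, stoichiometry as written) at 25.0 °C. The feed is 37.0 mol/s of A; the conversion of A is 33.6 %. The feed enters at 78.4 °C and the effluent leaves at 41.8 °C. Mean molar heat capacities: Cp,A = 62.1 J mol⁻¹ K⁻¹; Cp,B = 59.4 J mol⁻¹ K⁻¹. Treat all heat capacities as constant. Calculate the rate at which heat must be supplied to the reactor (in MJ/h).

Q_in = 1400 MJ/h

Extent of reaction ξ = 0.336 × 37.0 = 12.432 mol/s
Reaction term: ξ·ΔH°_rxn = 12.432 × 38.2 = 474.9 kJ/s
Sensible, feed 78.4→25 °C: -122.7 kJ/s
Outlet flows (mol/s): A 24.568, B 12.432
Sensible, products 25→41.8 °C: 38.037 kJ/s
Q = ΔH = 390.24 kJ/s = 390.24 kW
Heat supplied = 1404.9 MJ/h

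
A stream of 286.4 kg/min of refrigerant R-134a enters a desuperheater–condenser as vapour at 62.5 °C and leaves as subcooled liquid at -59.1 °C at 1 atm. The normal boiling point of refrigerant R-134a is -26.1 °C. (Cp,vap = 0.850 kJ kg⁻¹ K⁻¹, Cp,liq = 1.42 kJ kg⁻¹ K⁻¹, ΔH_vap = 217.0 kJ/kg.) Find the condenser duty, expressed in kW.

vapour 62.5→-26.1 °C: -75.31 kJ/kg
condensation at -26.1 °C: -217 kJ/kg
liquid -26.1→-59.1 °C: -46.86 kJ/kg
Δh = -75.31 + -217 + -46.86 = -339.17 kJ/kg
Q = ṁ·Δh = 286.4 kg/min × -339.17 kJ/kg = -97138 kJ/min
|Q| = 1619 kW

Q_c = 1620 kW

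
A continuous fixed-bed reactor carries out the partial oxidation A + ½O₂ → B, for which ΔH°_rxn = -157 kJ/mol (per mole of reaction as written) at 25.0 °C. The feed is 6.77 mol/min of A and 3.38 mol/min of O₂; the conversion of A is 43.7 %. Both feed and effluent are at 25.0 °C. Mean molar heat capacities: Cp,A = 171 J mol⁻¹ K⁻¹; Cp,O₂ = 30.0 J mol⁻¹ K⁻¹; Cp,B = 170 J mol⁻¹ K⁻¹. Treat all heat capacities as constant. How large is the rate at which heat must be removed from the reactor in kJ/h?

Q_out = 27900 kJ/h

Extent of reaction ξ = 0.437 × 6.77 = 2.9585 mol/min
Reaction term: ξ·ΔH°_rxn = 2.9585 × -157 = -464.48 kJ/min
Q = ΔH = -464.48 kJ/min = -7.7414 kW
Heat removed = 27869 kJ/h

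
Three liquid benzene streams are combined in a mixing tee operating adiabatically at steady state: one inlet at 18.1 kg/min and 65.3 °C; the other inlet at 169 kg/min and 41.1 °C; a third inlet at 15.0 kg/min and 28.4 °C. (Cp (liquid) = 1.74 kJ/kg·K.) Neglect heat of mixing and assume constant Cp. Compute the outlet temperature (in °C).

T_out = 42.3 °C

Energy balance with Q = 0: Σ ṁᵢCp,ᵢ(T_out − Tᵢ) = 0
T_out = Σ ṁᵢCp,ᵢTᵢ / Σ ṁᵢCp,ᵢ
      = 14884 / 351.65 = 42.325 °C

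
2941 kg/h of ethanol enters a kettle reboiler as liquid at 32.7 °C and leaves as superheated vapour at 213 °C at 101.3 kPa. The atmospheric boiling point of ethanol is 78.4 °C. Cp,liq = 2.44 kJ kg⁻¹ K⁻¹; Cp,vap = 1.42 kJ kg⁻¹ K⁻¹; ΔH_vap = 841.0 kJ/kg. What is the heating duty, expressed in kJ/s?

liquid 32.7→78.4 °C: 111.51 kJ/kg
vaporisation at 78.4 °C: 841 kJ/kg
vapour 78.4→213 °C: 191.13 kJ/kg
Δh = 111.51 + 841 + 191.13 = 1143.6 kJ/kg
Q = ṁ·Δh = 2941 kg/h × 1143.6 kJ/kg = 3.3634e+06 kJ/h
|Q| = 934.29 kW

Q = 934 kJ/s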